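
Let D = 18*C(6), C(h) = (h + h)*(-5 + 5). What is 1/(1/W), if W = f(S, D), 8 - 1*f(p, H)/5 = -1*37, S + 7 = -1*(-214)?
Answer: 225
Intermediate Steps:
C(h) = 0 (C(h) = (2*h)*0 = 0)
S = 207 (S = -7 - 1*(-214) = -7 + 214 = 207)
D = 0 (D = 18*0 = 0)
f(p, H) = 225 (f(p, H) = 40 - (-5)*37 = 40 - 5*(-37) = 40 + 185 = 225)
W = 225
1/(1/W) = 1/(1/225) = 225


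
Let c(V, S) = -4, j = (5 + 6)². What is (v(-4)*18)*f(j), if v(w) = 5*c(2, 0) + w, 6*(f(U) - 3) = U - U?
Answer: -1296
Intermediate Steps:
j = 121 (j = 11² = 121)
f(U) = 3 (f(U) = 3 + (U - U)/6 = 3 + (⅙)*0 = 3 + 0 = 3)
v(w) = -20 + w (v(w) = 5*(-4) + w = -20 + w)
(v(-4)*18)*f(j) = ((-20 - 4)*18)*3 = -24*18*3 = -432*3 = -1296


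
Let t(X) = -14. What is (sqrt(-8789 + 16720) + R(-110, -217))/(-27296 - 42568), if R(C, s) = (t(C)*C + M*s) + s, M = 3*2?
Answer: -7/23288 - sqrt(7931)/69864 ≈ -0.0015753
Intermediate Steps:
M = 6
R(C, s) = -14*C + 7*s (R(C, s) = (-14*C + 6*s) + s = -14*C + 7*s)
(sqrt(-8789 + 16720) + R(-110, -217))/(-27296 - 42568) = (sqrt(-8789 + 16720) + (-14*(-110) + 7*(-217)))/(-27296 - 42568) = (sqrt(7931) + (1540 - 1519))/(-69864) = (sqrt(7931) + 21)*(-1/69864) = (21 + sqrt(7931))*(-1/69864) = -7/23288 - sqrt(7931)/69864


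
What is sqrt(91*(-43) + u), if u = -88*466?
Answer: I*sqrt(44921) ≈ 211.95*I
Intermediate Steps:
u = -41008
sqrt(91*(-43) + u) = sqrt(91*(-43) - 41008) = sqrt(-3913 - 41008) = sqrt(-44921) = I*sqrt(44921)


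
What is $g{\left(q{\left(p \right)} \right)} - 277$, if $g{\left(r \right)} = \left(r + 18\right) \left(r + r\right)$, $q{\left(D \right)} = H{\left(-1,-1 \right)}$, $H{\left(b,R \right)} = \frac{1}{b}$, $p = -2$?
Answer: $-311$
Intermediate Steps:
$q{\left(D \right)} = -1$ ($q{\left(D \right)} = \frac{1}{-1} = -1$)
$g{\left(r \right)} = 2 r \left(18 + r\right)$ ($g{\left(r \right)} = \left(18 + r\right) 2 r = 2 r \left(18 + r\right)$)
$g{\left(q{\left(p \right)} \right)} - 277 = 2 \left(-1\right) \left(18 - 1\right) - 277 = 2 \left(-1\right) 17 - 277 = -34 - 277 = -311$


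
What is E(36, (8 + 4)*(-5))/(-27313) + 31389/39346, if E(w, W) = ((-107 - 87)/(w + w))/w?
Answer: 2908640287/3645957744 ≈ 0.79777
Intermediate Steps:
E(w, W) = -97/w² (E(w, W) = (-194*1/(2*w))/w = (-97/w)/w = -97/w²)
E(36, (8 + 4)*(-5))/(-27313) + 31389/39346 = -97/36²/(-27313) + 31389/39346 = -97*1/1296*(-1/27313) + 31389*(1/39346) = -97/1296*(-1/27313) + 31389/39346 = 97/35397648 + 31389/39346 = 2908640287/3645957744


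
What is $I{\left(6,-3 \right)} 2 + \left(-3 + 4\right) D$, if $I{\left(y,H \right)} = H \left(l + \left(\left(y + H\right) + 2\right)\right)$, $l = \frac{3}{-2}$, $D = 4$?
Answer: $-17$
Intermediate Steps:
$l = - \frac{3}{2}$ ($l = 3 \left(- \frac{1}{2}\right) = - \frac{3}{2} \approx -1.5$)
$I{\left(y,H \right)} = H \left(\frac{1}{2} + H + y\right)$ ($I{\left(y,H \right)} = H \left(- \frac{3}{2} + \left(\left(y + H\right) + 2\right)\right) = H \left(- \frac{3}{2} + \left(\left(H + y\right) + 2\right)\right) = H \left(- \frac{3}{2} + \left(2 + H + y\right)\right) = H \left(\frac{1}{2} + H + y\right)$)
$I{\left(6,-3 \right)} 2 + \left(-3 + 4\right) D = - 3 \left(\frac{1}{2} - 3 + 6\right) 2 + \left(-3 + 4\right) 4 = \left(-3\right) \frac{7}{2} \cdot 2 + 1 \cdot 4 = \left(- \frac{21}{2}\right) 2 + 4 = -21 + 4 = -17$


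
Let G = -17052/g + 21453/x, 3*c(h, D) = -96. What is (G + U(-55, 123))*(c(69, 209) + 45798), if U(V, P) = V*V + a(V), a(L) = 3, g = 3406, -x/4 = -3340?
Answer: 1574714819532337/11376040 ≈ 1.3842e+8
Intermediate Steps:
x = 13360 (x = -4*(-3340) = 13360)
c(h, D) = -32 (c(h, D) = (⅓)*(-96) = -32)
U(V, P) = 3 + V² (U(V, P) = V*V + 3 = V² + 3 = 3 + V²)
G = -77372901/22752080 (G = -17052/3406 + 21453/13360 = -17052*1/3406 + 21453*(1/13360) = -8526/1703 + 21453/13360 = -77372901/22752080 ≈ -3.4007)
(G + U(-55, 123))*(c(69, 209) + 45798) = (-77372901/22752080 + (3 + (-55)²))*(-32 + 45798) = (-77372901/22752080 + (3 + 3025))*45766 = (-77372901/22752080 + 3028)*45766 = (68815925339/22752080)*45766 = 1574714819532337/11376040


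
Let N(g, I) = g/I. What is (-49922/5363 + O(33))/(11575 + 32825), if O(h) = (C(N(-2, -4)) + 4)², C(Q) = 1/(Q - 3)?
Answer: 244781/2976465000 ≈ 8.2239e-5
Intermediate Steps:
C(Q) = 1/(-3 + Q)
O(h) = 324/25 (O(h) = (1/(-3 - 2/(-4)) + 4)² = (1/(-3 - 2*(-¼)) + 4)² = (1/(-3 + ½) + 4)² = (1/(-5/2) + 4)² = (-⅖ + 4)² = (18/5)² = 324/25)
(-49922/5363 + O(33))/(11575 + 32825) = (-49922/5363 + 324/25)/(11575 + 32825) = (-49922*1/5363 + 324/25)/44400 = (-49922/5363 + 324/25)*(1/44400) = (489562/134075)*(1/44400) = 244781/2976465000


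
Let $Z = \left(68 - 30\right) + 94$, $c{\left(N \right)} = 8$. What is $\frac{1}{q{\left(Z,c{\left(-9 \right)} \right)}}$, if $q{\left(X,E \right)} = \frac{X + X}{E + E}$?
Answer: $\frac{2}{33} \approx 0.060606$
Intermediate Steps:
$Z = 132$ ($Z = 38 + 94 = 132$)
$q{\left(X,E \right)} = \frac{X}{E}$ ($q{\left(X,E \right)} = \frac{2 X}{2 E} = 2 X \frac{1}{2 E} = \frac{X}{E}$)
$\frac{1}{q{\left(Z,c{\left(-9 \right)} \right)}} = \frac{1}{132 \cdot \frac{1}{8}} = \frac{1}{\frac{33}{2}} = \frac{2}{33}$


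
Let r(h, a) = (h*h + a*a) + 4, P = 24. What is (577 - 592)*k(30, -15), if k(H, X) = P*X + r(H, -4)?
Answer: -8400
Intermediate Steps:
r(h, a) = 4 + a**2 + h**2 (r(h, a) = (h**2 + a**2) + 4 = (a**2 + h**2) + 4 = 4 + a**2 + h**2)
k(H, X) = 20 + H**2 + 24*X (k(H, X) = 24*X + (4 + (-4)**2 + H**2) = 24*X + (4 + 16 + H**2) = 24*X + (20 + H**2) = 20 + H**2 + 24*X)
(577 - 592)*k(30, -15) = (577 - 592)*(20 + 30**2 + 24*(-15)) = -15*(20 + 900 - 360) = -15*560 = -8400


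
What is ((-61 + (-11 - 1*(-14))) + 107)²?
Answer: 2401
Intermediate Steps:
((-61 + (-11 - 1*(-14))) + 107)² = ((-61 + (-11 + 14)) + 107)² = ((-61 + 3) + 107)² = (-58 + 107)² = 49² = 2401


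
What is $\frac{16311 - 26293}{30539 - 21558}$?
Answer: $- \frac{1426}{1283} \approx -1.1115$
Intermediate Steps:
$\frac{16311 - 26293}{30539 - 21558} = - \frac{9982}{8981} = \left(-9982\right) \frac{1}{8981} = - \frac{1426}{1283}$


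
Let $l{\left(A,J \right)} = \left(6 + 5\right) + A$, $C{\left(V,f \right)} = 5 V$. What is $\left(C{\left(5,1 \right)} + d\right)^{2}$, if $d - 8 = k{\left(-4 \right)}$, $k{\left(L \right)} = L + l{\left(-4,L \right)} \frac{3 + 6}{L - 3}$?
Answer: $400$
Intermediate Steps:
$l{\left(A,J \right)} = 11 + A$
$k{\left(L \right)} = L + \frac{63}{-3 + L}$ ($k{\left(L \right)} = L + \left(11 - 4\right) \frac{3 + 6}{L - 3} = L + 7 \frac{9}{-3 + L} = L + \frac{63}{-3 + L}$)
$d = -5$ ($d = 8 + \frac{63 + \left(-4\right)^{2} - -12}{-3 - 4} = 8 + \frac{63 + 16 + 12}{-7} = 8 - 13 = -5$)
$\left(C{\left(5,1 \right)} + d\right)^{2} = \left(5 \cdot 5 - 5\right)^{2} = \left(25 - 5\right)^{2} = 20^{2} = 400$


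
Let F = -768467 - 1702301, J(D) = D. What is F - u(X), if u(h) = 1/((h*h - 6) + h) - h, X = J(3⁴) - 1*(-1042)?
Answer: -3117299522671/1262246 ≈ -2.4696e+6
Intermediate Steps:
X = 1123 (X = 3⁴ - 1*(-1042) = 81 + 1042 = 1123)
F = -2470768
u(h) = 1/(-6 + h + h²) - h (u(h) = 1/((h² - 6) + h) - h = 1/((-6 + h²) + h) - h = 1/(-6 + h + h²) - h)
F - u(X) = -2470768 - (1 - 1*1123² - 1*1123³ + 6*1123)/(-6 + 1123 + 1123²) = -2470768 - (1 - 1*1261129 - 1*1416247867 + 6738)/(-6 + 1123 + 1261129) = -2470768 - (1 - 1261129 - 1416247867 + 6738)/1262246 = -2470768 - (-1417502257)/1262246 = -2470768 - 1*(-1417502257/1262246) = -2470768 + 1417502257/1262246 = -3117299522671/1262246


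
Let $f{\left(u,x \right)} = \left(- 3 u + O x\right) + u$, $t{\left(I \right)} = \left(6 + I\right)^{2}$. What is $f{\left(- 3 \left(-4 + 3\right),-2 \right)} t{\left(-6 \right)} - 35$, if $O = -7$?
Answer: $-35$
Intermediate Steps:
$f{\left(u,x \right)} = - 7 x - 2 u$ ($f{\left(u,x \right)} = \left(- 3 u - 7 x\right) + u = \left(- 7 x - 3 u\right) + u = - 7 x - 2 u$)
$f{\left(- 3 \left(-4 + 3\right),-2 \right)} t{\left(-6 \right)} - 35 = \left(\left(-7\right) \left(-2\right) - 2 \left(- 3 \left(-4 + 3\right)\right)\right) \left(6 - 6\right)^{2} - 35 = \left(14 - 2 \left(\left(-3\right) \left(-1\right)\right)\right) 0^{2} - 35 = \left(14 - 6\right) 0 - 35 = 8 \cdot 0 - 35 = 0 - 35 = -35$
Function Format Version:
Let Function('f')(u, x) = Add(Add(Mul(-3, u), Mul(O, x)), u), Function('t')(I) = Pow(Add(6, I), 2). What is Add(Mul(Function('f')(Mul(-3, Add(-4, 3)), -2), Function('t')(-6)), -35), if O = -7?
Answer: -35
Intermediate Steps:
Function('f')(u, x) = Add(Mul(-7, x), Mul(-2, u)) (Function('f')(u, x) = Add(Add(Mul(-3, u), Mul(-7, x)), u) = Add(Add(Mul(-7, x), Mul(-3, u)), u) = Add(Mul(-7, x), Mul(-2, u)))
Add(Mul(Function('f')(Mul(-3, Add(-4, 3)), -2), Function('t')(-6)), -35) = Add(Mul(Add(Mul(-7, -2), Mul(-2, Mul(-3, Add(-4, 3)))), Pow(Add(6, -6), 2)), -35) = Add(Mul(Add(14, Mul(-2, Mul(-3, -1))), Pow(0, 2)), -35) = Add(Mul(Add(14, Mul(-2, 3)), 0), -35) = Add(Mul(Add(14, -6), 0), -35) = Add(Mul(8, 0), -35) = Add(0, -35) = -35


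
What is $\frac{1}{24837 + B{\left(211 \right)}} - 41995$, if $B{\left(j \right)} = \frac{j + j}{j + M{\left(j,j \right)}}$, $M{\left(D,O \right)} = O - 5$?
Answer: $- \frac{434961154328}{10357451} \approx -41995.0$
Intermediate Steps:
$M{\left(D,O \right)} = -5 + O$ ($M{\left(D,O \right)} = O - 5 = -5 + O$)
$B{\left(j \right)} = \frac{2 j}{-5 + 2 j}$ ($B{\left(j \right)} = \frac{j + j}{j + \left(-5 + j\right)} = \frac{2 j}{-5 + 2 j}$)
$\frac{1}{24837 + B{\left(211 \right)}} - 41995 = \frac{1}{24837 + 2 \cdot 211 \frac{1}{-5 + 2 \cdot 211}} - 41995 = \frac{1}{24837 + 2 \cdot 211 \frac{1}{-5 + 422}} - 41995 = \frac{1}{24837 + 2 \cdot 211 \cdot \frac{1}{417}} - 41995 = \frac{1}{24837 + \frac{422}{417}} - 41995 = \frac{1}{\frac{10357451}{417}} - 41995 = \frac{417}{10357451} - 41995 = - \frac{434961154328}{10357451}$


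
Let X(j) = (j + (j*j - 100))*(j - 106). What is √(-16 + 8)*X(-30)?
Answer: -209440*I*√2 ≈ -2.9619e+5*I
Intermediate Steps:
X(j) = (-106 + j)*(-100 + j + j²) (X(j) = (j + (j² - 100))*(-106 + j) = (j + (-100 + j²))*(-106 + j) = (-100 + j + j²)*(-106 + j) = (-106 + j)*(-100 + j + j²))
√(-16 + 8)*X(-30) = √(-16 + 8)*(10600 + (-30)³ - 206*(-30) - 105*(-30)²) = √(-8)*(10600 - 27000 + 6180 - 105*900) = (2*I*√2)*(10600 - 27000 + 6180 - 94500) = (2*I*√2)*(-104720) = -209440*I*√2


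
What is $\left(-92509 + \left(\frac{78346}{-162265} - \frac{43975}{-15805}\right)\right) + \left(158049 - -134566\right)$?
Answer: $\frac{102639481953459}{512919665} \approx 2.0011 \cdot 10^{5}$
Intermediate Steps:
$\left(-92509 + \left(\frac{78346}{-162265} - \frac{43975}{-15805}\right)\right) + \left(158049 - -134566\right) = \left(-92509 + \left(78346 \left(- \frac{1}{162265}\right) - - \frac{8795}{3161}\right)\right) + \left(158049 + 134566\right) = \left(-92509 + \left(- \frac{78346}{162265} + \frac{8795}{3161}\right)\right) + 292615 = \left(-92509 + \frac{1179468969}{512919665}\right) + 292615 = - \frac{47448505820516}{512919665} + 292615 = \frac{102639481953459}{512919665}$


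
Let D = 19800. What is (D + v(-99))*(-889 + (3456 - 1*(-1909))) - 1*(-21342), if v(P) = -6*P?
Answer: 91304886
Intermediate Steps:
(D + v(-99))*(-889 + (3456 - 1*(-1909))) - 1*(-21342) = (19800 - 6*(-99))*(-889 + (3456 - 1*(-1909))) - 1*(-21342) = (19800 + 594)*(-889 + (3456 + 1909)) + 21342 = 20394*(-889 + 5365) + 21342 = 20394*4476 + 21342 = 91283544 + 21342 = 91304886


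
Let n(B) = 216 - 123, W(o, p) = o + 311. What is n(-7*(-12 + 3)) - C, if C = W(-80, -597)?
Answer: -138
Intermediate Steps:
W(o, p) = 311 + o
C = 231 (C = 311 - 80 = 231)
n(B) = 93
n(-7*(-12 + 3)) - C = 93 - 1*231 = 93 - 231 = -138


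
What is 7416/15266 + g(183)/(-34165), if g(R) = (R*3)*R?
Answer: -640180791/260781445 ≈ -2.4549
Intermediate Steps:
g(R) = 3*R² (g(R) = (3*R)*R = 3*R²)
7416/15266 + g(183)/(-34165) = 7416/15266 + (3*183²)/(-34165) = 7416*(1/15266) + (3*33489)*(-1/34165) = 3708/7633 + 100467*(-1/34165) = 3708/7633 - 100467/34165 = -640180791/260781445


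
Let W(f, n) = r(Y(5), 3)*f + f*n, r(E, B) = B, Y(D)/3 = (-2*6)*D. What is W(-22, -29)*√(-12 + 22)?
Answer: 572*√10 ≈ 1808.8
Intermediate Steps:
Y(D) = -36*D (Y(D) = 3*((-2*6)*D) = 3*(-12*D) = -36*D)
W(f, n) = 3*f + f*n
W(-22, -29)*√(-12 + 22) = (-22*(3 - 29))*√(-12 + 22) = (-22*(-26))*√10 = 572*√10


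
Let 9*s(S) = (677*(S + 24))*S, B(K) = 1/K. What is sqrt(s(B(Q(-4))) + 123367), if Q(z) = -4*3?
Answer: sqrt(159689333)/36 ≈ 351.02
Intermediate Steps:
Q(z) = -12
s(S) = S*(16248 + 677*S)/9 (s(S) = ((677*(S + 24))*S)/9 = ((677*(24 + S))*S)/9 = ((16248 + 677*S)*S)/9 = (S*(16248 + 677*S))/9 = S*(16248 + 677*S)/9)
sqrt(s(B(Q(-4))) + 123367) = sqrt((677/9)*(24 + 1/(-12))/(-12) + 123367) = sqrt((677/9)*(-1/12)*(24 - 1/12) + 123367) = sqrt((677/9)*(-1/12)*(287/12) + 123367) = sqrt(-194299/1296 + 123367) = sqrt(159689333/1296) = sqrt(159689333)/36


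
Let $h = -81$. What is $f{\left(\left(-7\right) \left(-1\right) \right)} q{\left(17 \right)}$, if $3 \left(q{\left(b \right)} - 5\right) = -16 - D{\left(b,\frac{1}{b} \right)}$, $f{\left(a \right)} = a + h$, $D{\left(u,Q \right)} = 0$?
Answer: $\frac{74}{3} \approx 24.667$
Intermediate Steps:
$f{\left(a \right)} = -81 + a$ ($f{\left(a \right)} = a - 81 = -81 + a$)
$q{\left(b \right)} = - \frac{1}{3}$ ($q{\left(b \right)} = 5 + \frac{-16 - 0}{3} = 5 + \frac{-16 + 0}{3} = 5 + \frac{1}{3} \left(-16\right) = 5 - \frac{16}{3} = - \frac{1}{3}$)
$f{\left(\left(-7\right) \left(-1\right) \right)} q{\left(17 \right)} = \left(-81 - -7\right) \left(- \frac{1}{3}\right) = \left(-81 + 7\right) \left(- \frac{1}{3}\right) = \left(-74\right) \left(- \frac{1}{3}\right) = \frac{74}{3}$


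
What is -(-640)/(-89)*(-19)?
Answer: 12160/89 ≈ 136.63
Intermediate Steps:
-(-640)/(-89)*(-19) = -(-640)*(-1)/89*(-19) = -80*8/89*(-19) = -640/89*(-19) = 12160/89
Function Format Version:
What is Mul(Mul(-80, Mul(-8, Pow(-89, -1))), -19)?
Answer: Rational(12160, 89) ≈ 136.63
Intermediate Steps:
Mul(Mul(-80, Mul(-8, Pow(-89, -1))), -19) = Mul(Mul(-80, Mul(-8, Rational(-1, 89))), -19) = Mul(Mul(-80, Rational(8, 89)), -19) = Mul(Rational(-640, 89), -19) = Rational(12160, 89)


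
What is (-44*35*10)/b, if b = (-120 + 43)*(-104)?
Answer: -25/13 ≈ -1.9231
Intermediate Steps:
b = 8008 (b = -77*(-104) = 8008)
(-44*35*10)/b = (-44*35*10)/8008 = -1540*10*(1/8008) = -15400*1/8008 = -25/13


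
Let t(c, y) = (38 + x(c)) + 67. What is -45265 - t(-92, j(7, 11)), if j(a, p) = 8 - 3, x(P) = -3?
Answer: -45367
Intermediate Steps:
j(a, p) = 5
t(c, y) = 102 (t(c, y) = (38 - 3) + 67 = 35 + 67 = 102)
-45265 - t(-92, j(7, 11)) = -45265 - 1*102 = -45265 - 102 = -45367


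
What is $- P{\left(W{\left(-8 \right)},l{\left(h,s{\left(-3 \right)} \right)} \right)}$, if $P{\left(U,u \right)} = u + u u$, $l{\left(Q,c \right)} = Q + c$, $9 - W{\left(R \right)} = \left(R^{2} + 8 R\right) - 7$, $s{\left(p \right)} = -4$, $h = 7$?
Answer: $-12$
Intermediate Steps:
$W{\left(R \right)} = 16 - R^{2} - 8 R$ ($W{\left(R \right)} = 9 - \left(\left(R^{2} + 8 R\right) - 7\right) = 9 - \left(-7 + R^{2} + 8 R\right) = 16 - R^{2} - 8 R$)
$P{\left(U,u \right)} = u + u^{2}$
$- P{\left(W{\left(-8 \right)},l{\left(h,s{\left(-3 \right)} \right)} \right)} = - \left(7 - 4\right) \left(1 + \left(7 - 4\right)\right) = - 3 \left(1 + 3\right) = - 3 \cdot 4 = \left(-1\right) 12 = -12$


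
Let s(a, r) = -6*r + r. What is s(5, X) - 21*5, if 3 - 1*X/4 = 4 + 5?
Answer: 15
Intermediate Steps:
X = -24 (X = 12 - 4*(4 + 5) = 12 - 4*9 = 12 - 36 = -24)
s(a, r) = -5*r
s(5, X) - 21*5 = -5*(-24) - 21*5 = 120 - 105 = 15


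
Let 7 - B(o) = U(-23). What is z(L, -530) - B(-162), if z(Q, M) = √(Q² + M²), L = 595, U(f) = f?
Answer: -30 + 5*√25397 ≈ 766.82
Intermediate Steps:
B(o) = 30 (B(o) = 7 - 1*(-23) = 7 + 23 = 30)
z(Q, M) = √(M² + Q²)
z(L, -530) - B(-162) = √((-530)² + 595²) - 1*30 = √(280900 + 354025) - 30 = √634925 - 30 = 5*√25397 - 30 = -30 + 5*√25397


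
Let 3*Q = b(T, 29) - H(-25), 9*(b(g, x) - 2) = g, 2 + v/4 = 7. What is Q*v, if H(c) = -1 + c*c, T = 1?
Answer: -111940/27 ≈ -4145.9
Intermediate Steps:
v = 20 (v = -8 + 4*7 = -8 + 28 = 20)
b(g, x) = 2 + g/9
H(c) = -1 + c²
Q = -5597/27 (Q = ((2 + (⅑)*1) - (-1 + (-25)²))/3 = ((2 + ⅑) - (-1 + 625))/3 = (19/9 - 1*624)/3 = (19/9 - 624)/3 = (⅓)*(-5597/9) = -5597/27 ≈ -207.30)
Q*v = -5597/27*20 = -111940/27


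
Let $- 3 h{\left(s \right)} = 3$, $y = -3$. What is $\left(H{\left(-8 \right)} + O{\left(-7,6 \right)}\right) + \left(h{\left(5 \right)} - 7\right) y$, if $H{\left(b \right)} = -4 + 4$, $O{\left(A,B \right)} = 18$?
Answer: $42$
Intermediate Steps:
$h{\left(s \right)} = -1$ ($h{\left(s \right)} = \left(- \frac{1}{3}\right) 3 = -1$)
$H{\left(b \right)} = 0$
$\left(H{\left(-8 \right)} + O{\left(-7,6 \right)}\right) + \left(h{\left(5 \right)} - 7\right) y = \left(0 + 18\right) + \left(-1 - 7\right) \left(-3\right) = 18 - -24 = 18 + 24 = 42$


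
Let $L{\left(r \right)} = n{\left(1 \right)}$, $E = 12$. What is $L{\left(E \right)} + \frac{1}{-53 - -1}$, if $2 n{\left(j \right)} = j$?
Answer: $\frac{25}{52} \approx 0.48077$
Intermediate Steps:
$n{\left(j \right)} = \frac{j}{2}$
$L{\left(r \right)} = \frac{1}{2}$ ($L{\left(r \right)} = \frac{1}{2} \cdot 1 = \frac{1}{2}$)
$L{\left(E \right)} + \frac{1}{-53 - -1} = \frac{1}{2} + \frac{1}{-53 - -1} = \frac{1}{2} + \frac{1}{-53 + 1} = \frac{1}{2} + \frac{1}{-52} = \frac{1}{2} - \frac{1}{52} = \frac{25}{52}$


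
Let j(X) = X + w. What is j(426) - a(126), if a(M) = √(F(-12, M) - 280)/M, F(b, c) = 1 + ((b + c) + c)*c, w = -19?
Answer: 407 - √3329/42 ≈ 405.63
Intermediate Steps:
F(b, c) = 1 + c*(b + 2*c) (F(b, c) = 1 + (b + 2*c)*c = 1 + c*(b + 2*c))
j(X) = -19 + X (j(X) = X - 19 = -19 + X)
a(M) = √(-279 - 12*M + 2*M²)/M (a(M) = √((1 + 2*M² - 12*M) - 280)/M = √((1 - 12*M + 2*M²) - 280)/M = √(-279 - 12*M + 2*M²)/M)
j(426) - a(126) = (-19 + 426) - √(-279 - 12*126 + 2*126²)/126 = 407 - √(-279 - 1512 + 2*15876)/126 = 407 - √(-279 - 1512 + 31752)/126 = 407 - √29961/126 = 407 - 3*√3329/126 = 407 - √3329/42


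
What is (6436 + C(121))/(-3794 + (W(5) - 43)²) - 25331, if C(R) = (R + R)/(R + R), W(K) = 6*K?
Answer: -91831312/3625 ≈ -25333.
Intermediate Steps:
C(R) = 1 (C(R) = (2*R)/((2*R)) = (2*R)*(1/(2*R)) = 1)
(6436 + C(121))/(-3794 + (W(5) - 43)²) - 25331 = (6436 + 1)/(-3794 + (6*5 - 43)²) - 25331 = 6437/(-3794 + (30 - 43)²) - 25331 = 6437/(-3794 + (-13)²) - 25331 = 6437/(-3794 + 169) - 25331 = 6437/(-3625) - 25331 = 6437*(-1/3625) - 25331 = -6437/3625 - 25331 = -91831312/3625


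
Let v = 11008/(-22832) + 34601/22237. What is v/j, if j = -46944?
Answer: -11358857/496545449952 ≈ -2.2876e-5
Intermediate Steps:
v = 34076571/31732199 (v = 11008*(-1/22832) + 34601*(1/22237) = -688/1427 + 34601/22237 = 34076571/31732199 ≈ 1.0739)
v/j = (34076571/31732199)/(-46944) = (34076571/31732199)*(-1/46944) = -11358857/496545449952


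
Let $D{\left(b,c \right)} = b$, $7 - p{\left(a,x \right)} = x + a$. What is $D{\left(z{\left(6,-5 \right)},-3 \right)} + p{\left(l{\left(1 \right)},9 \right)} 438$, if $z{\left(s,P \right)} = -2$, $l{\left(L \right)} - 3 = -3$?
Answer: $-878$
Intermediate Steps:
$l{\left(L \right)} = 0$ ($l{\left(L \right)} = 3 - 3 = 0$)
$p{\left(a,x \right)} = 7 - a - x$ ($p{\left(a,x \right)} = 7 - \left(x + a\right) = 7 - \left(a + x\right) = 7 - a - x$)
$D{\left(z{\left(6,-5 \right)},-3 \right)} + p{\left(l{\left(1 \right)},9 \right)} 438 = -2 + \left(7 - 0 - 9\right) 438 = -2 + \left(7 + 0 - 9\right) 438 = -2 - 876 = -878$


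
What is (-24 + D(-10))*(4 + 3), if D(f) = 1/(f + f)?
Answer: -3367/20 ≈ -168.35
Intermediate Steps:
D(f) = 1/(2*f)
(-24 + D(-10))*(4 + 3) = (-24 + (½)/(-10))*(4 + 3) = (-24 + (½)*(-⅒))*7 = (-24 - 1/20)*7 = -481/20*7 = -3367/20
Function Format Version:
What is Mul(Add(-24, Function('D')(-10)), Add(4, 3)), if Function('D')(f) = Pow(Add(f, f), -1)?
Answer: Rational(-3367, 20) ≈ -168.35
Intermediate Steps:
Function('D')(f) = Mul(Rational(1, 2), Pow(f, -1)) (Function('D')(f) = Pow(Mul(2, f), -1) = Mul(Rational(1, 2), Pow(f, -1)))
Mul(Add(-24, Function('D')(-10)), Add(4, 3)) = Mul(Add(-24, Mul(Rational(1, 2), Pow(-10, -1))), Add(4, 3)) = Mul(Add(-24, Mul(Rational(1, 2), Rational(-1, 10))), 7) = Mul(Add(-24, Rational(-1, 20)), 7) = Mul(Rational(-481, 20), 7) = Rational(-3367, 20)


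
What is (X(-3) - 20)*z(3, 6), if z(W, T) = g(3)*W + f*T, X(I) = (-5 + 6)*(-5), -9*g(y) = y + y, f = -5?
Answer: 800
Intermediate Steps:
g(y) = -2*y/9 (g(y) = -(y + y)/9 = -2*y/9)
X(I) = -5 (X(I) = 1*(-5) = -5)
z(W, T) = -5*T - 2*W/3 (z(W, T) = (-2/9*3)*W - 5*T = -2*W/3 - 5*T = -5*T - 2*W/3)
(X(-3) - 20)*z(3, 6) = (-5 - 20)*(-5*6 - ⅔*3) = -25*(-30 - 2) = -25*(-32) = 800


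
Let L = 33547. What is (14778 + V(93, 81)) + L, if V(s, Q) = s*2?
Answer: 48511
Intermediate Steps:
V(s, Q) = 2*s
(14778 + V(93, 81)) + L = (14778 + 2*93) + 33547 = (14778 + 186) + 33547 = 14964 + 33547 = 48511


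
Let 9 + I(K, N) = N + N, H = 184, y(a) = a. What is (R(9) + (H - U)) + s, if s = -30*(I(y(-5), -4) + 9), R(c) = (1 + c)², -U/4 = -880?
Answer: -2996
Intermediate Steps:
U = 3520 (U = -4*(-880) = 3520)
I(K, N) = -9 + 2*N (I(K, N) = -9 + (N + N) = -9 + 2*N)
s = 240 (s = -30*((-9 + 2*(-4)) + 9) = -30*((-9 - 8) + 9) = -30*(-17 + 9) = -30*(-8) = 240)
(R(9) + (H - U)) + s = ((1 + 9)² + (184 - 1*3520)) + 240 = (10² + (184 - 3520)) + 240 = (100 - 3336) + 240 = -3236 + 240 = -2996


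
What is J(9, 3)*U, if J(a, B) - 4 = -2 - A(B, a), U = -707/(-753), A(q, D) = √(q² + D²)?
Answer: 1414/753 - 707*√10/251 ≈ -7.0295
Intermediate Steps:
A(q, D) = √(D² + q²)
U = 707/753 (U = -707*(-1/753) = 707/753 ≈ 0.93891)
J(a, B) = 2 - √(B² + a²) (J(a, B) = 4 + (-2 - √(a² + B²)) = 4 + (-2 - √(B² + a²)) = 2 - √(B² + a²))
J(9, 3)*U = (2 - √(3² + 9²))*(707/753) = (2 - √(9 + 81))*(707/753) = (2 - √90)*(707/753) = (2 - 3*√10)*(707/753) = 1414/753 - 707*√10/251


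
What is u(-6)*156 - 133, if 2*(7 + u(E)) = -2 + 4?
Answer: -1069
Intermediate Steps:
u(E) = -6 (u(E) = -7 + (-2 + 4)/2 = -7 + (½)*2 = -7 + 1 = -6)
u(-6)*156 - 133 = -6*156 - 133 = -936 - 133 = -1069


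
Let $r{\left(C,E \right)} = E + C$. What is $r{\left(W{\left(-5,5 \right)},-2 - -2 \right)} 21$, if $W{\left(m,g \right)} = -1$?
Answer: $-21$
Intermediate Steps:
$r{\left(C,E \right)} = C + E$
$r{\left(W{\left(-5,5 \right)},-2 - -2 \right)} 21 = \left(-1 - 0\right) 21 = \left(-1 + \left(-2 + 2\right)\right) 21 = \left(-1 + 0\right) 21 = \left(-1\right) 21 = -21$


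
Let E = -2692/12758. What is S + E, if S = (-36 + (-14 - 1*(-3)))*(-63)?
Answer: 18886873/6379 ≈ 2960.8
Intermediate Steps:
S = 2961 (S = (-36 + (-14 + 3))*(-63) = (-36 - 11)*(-63) = -47*(-63) = 2961)
E = -1346/6379 (E = -2692*1/12758 = -1346/6379 ≈ -0.21100)
S + E = 2961 - 1346/6379 = 18886873/6379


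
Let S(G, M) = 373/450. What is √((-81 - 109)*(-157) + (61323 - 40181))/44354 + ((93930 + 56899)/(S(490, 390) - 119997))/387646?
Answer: -4848075/1495158291853 + √12743/22177 ≈ 0.0050869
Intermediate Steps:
S(G, M) = 373/450 (S(G, M) = 373*(1/450) = 373/450)
√((-81 - 109)*(-157) + (61323 - 40181))/44354 + ((93930 + 56899)/(S(490, 390) - 119997))/387646 = √((-81 - 109)*(-157) + (61323 - 40181))/44354 + ((93930 + 56899)/(373/450 - 119997))/387646 = √(-190*(-157) + 21142)*(1/44354) + (150829/(-53998277/450))*(1/387646) = √(29830 + 21142)*(1/44354) + (150829*(-450/53998277))*(1/387646) = √50972*(1/44354) - 67873050/53998277*1/387646 = (2*√12743)*(1/44354) - 4848075/1495158291853 = √12743/22177 - 4848075/1495158291853 = -4848075/1495158291853 + √12743/22177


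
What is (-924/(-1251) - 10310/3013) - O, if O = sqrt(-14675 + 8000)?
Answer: -3371266/1256421 - 5*I*sqrt(267) ≈ -2.6832 - 81.701*I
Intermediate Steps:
O = 5*I*sqrt(267) (O = sqrt(-6675) = 5*I*sqrt(267) ≈ 81.701*I)
(-924/(-1251) - 10310/3013) - O = (-924/(-1251) - 10310/3013) - 5*I*sqrt(267) = (-924*(-1/1251) - 10310*1/3013) - 5*I*sqrt(267) = (308/417 - 10310/3013) - 5*I*sqrt(267) = -3371266/1256421 - 5*I*sqrt(267)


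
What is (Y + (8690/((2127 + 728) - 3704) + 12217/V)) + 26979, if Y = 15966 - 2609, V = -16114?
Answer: 551677781203/13680786 ≈ 40325.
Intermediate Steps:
Y = 13357
(Y + (8690/((2127 + 728) - 3704) + 12217/V)) + 26979 = (13357 + (8690/((2127 + 728) - 3704) + 12217/(-16114))) + 26979 = (13357 + (8690/(2855 - 3704) + 12217*(-1/16114))) + 26979 = (13357 + (8690/(-849) - 12217/16114)) + 26979 = (13357 + (8690*(-1/849) - 12217/16114)) + 26979 = (13357 + (-8690/849 - 12217/16114)) + 26979 = (13357 - 150402893/13680786) + 26979 = 182583855709/13680786 + 26979 = 551677781203/13680786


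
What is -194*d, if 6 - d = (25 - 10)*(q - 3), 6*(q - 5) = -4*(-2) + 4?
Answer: 10476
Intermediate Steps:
q = 7 (q = 5 + (-4*(-2) + 4)/6 = 5 + (8 + 4)/6 = 5 + (1/6)*12 = 5 + 2 = 7)
d = -54 (d = 6 - (25 - 10)*(7 - 3) = 6 - 15*4 = 6 - 1*60 = 6 - 60 = -54)
-194*d = -194*(-54) = 10476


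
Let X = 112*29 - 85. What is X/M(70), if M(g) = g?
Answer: 3163/70 ≈ 45.186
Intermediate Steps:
X = 3163 (X = 3248 - 85 = 3163)
X/M(70) = 3163/70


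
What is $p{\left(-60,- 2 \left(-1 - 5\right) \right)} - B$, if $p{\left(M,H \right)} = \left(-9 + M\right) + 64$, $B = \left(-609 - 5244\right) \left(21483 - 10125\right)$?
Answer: $66478369$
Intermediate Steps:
$B = -66478374$ ($B = \left(-5853\right) 11358 = -66478374$)
$p{\left(M,H \right)} = 55 + M$
$p{\left(-60,- 2 \left(-1 - 5\right) \right)} - B = \left(55 - 60\right) - -66478374 = -5 + 66478374 = 66478369$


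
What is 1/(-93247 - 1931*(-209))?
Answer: 1/310332 ≈ 3.2224e-6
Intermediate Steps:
1/(-93247 - 1931*(-209)) = 1/(-93247 + 403579) = 1/310332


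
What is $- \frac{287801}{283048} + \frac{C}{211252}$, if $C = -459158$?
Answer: $- \frac{47690572609}{14948614024} \approx -3.1903$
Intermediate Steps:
$- \frac{287801}{283048} + \frac{C}{211252} = - \frac{287801}{283048} - \frac{459158}{211252} = \left(-287801\right) \frac{1}{283048} - \frac{229579}{105626} = - \frac{287801}{283048} - \frac{229579}{105626} = - \frac{47690572609}{14948614024}$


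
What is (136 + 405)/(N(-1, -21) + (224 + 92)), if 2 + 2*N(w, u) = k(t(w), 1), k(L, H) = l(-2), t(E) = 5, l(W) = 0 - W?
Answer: 541/316 ≈ 1.7120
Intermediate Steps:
l(W) = -W
k(L, H) = 2 (k(L, H) = -1*(-2) = 2)
N(w, u) = 0 (N(w, u) = -1 + (½)*2 = -1 + 1 = 0)
(136 + 405)/(N(-1, -21) + (224 + 92)) = (136 + 405)/(0 + (224 + 92)) = 541/(0 + 316) = 541/316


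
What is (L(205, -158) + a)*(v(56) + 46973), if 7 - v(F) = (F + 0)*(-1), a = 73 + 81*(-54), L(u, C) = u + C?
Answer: -200091144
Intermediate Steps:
L(u, C) = C + u
a = -4301 (a = 73 - 4374 = -4301)
v(F) = 7 + F (v(F) = 7 - (F + 0)*(-1) = 7 - F*(-1) = 7 - (-1)*F = 7 + F)
(L(205, -158) + a)*(v(56) + 46973) = ((-158 + 205) - 4301)*((7 + 56) + 46973) = (47 - 4301)*(63 + 46973) = -4254*47036 = -200091144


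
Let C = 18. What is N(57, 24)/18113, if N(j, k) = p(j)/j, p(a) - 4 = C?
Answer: 22/1032441 ≈ 2.1309e-5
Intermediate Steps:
p(a) = 22 (p(a) = 4 + 18 = 22)
N(j, k) = 22/j
N(57, 24)/18113 = (22/57)/18113 = (22*(1/57))*(1/18113) = (22/57)*(1/18113) = 22/1032441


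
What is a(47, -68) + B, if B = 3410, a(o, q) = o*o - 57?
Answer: 5562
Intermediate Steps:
a(o, q) = -57 + o**2 (a(o, q) = o**2 - 57 = -57 + o**2)
a(47, -68) + B = (-57 + 47**2) + 3410 = (-57 + 2209) + 3410 = 2152 + 3410 = 5562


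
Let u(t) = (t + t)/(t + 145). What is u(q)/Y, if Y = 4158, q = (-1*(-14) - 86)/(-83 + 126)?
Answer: -8/1423653 ≈ -5.6193e-6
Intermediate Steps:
q = -72/43 (q = (14 - 86)/43 = -72*1/43 = -72/43 ≈ -1.6744)
u(t) = 2*t/(145 + t) (u(t) = (2*t)/(145 + t) = 2*t/(145 + t))
u(q)/Y = (2*(-72/43)/(145 - 72/43))/4158 = (2*(-72/43)/(6163/43))*(1/4158) = (2*(-72/43)*(43/6163))*(1/4158) = -144/6163*1/4158 = -8/1423653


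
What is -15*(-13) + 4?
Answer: 199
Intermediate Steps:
-15*(-13) + 4 = 195 + 4 = 199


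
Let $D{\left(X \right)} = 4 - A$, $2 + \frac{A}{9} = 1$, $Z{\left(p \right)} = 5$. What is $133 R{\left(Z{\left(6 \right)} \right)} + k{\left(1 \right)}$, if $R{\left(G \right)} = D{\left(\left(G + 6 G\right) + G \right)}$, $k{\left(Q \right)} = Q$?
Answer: $1730$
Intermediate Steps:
$A = -9$ ($A = -18 + 9 \cdot 1 = -18 + 9 = -9$)
$D{\left(X \right)} = 13$ ($D{\left(X \right)} = 4 - -9 = 4 + 9 = 13$)
$R{\left(G \right)} = 13$
$133 R{\left(Z{\left(6 \right)} \right)} + k{\left(1 \right)} = 133 \cdot 13 + 1 = 1729 + 1 = 1730$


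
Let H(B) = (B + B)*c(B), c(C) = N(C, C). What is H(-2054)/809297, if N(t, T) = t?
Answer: 8437832/809297 ≈ 10.426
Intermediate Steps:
c(C) = C
H(B) = 2*B² (H(B) = (B + B)*B = (2*B)*B = 2*B²)
H(-2054)/809297 = (2*(-2054)²)/809297 = (2*4218916)*(1/809297) = 8437832*(1/809297) = 8437832/809297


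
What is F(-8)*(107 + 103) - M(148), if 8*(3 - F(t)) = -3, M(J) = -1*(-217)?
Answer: 1967/4 ≈ 491.75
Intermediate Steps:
M(J) = 217
F(t) = 27/8 (F(t) = 3 - ⅛*(-3) = 3 + 3/8 = 27/8)
F(-8)*(107 + 103) - M(148) = 27*(107 + 103)/8 - 1*217 = (27/8)*210 - 217 = 2835/4 - 217 = 1967/4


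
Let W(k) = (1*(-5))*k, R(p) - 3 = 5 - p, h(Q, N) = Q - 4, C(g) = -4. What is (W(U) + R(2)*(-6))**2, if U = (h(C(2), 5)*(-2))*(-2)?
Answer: 15376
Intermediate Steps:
h(Q, N) = -4 + Q
R(p) = 8 - p (R(p) = 3 + (5 - p) = 8 - p)
U = -32 (U = ((-4 - 4)*(-2))*(-2) = -8*(-2)*(-2) = 16*(-2) = -32)
W(k) = -5*k
(W(U) + R(2)*(-6))**2 = (-5*(-32) + (8 - 1*2)*(-6))**2 = (160 + (8 - 2)*(-6))**2 = (160 + 6*(-6))**2 = (160 - 36)**2 = 124**2 = 15376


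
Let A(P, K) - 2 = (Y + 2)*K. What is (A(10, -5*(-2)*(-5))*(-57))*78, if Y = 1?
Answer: 658008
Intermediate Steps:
A(P, K) = 2 + 3*K (A(P, K) = 2 + (1 + 2)*K = 2 + 3*K)
(A(10, -5*(-2)*(-5))*(-57))*78 = ((2 + 3*(-5*(-2)*(-5)))*(-57))*78 = ((2 + 3*(10*(-5)))*(-57))*78 = ((2 + 3*(-50))*(-57))*78 = ((2 - 150)*(-57))*78 = -148*(-57)*78 = 8436*78 = 658008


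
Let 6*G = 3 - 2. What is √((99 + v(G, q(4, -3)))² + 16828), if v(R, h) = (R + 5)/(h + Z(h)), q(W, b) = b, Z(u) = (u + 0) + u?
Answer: √77319673/54 ≈ 162.84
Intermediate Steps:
G = ⅙ (G = (3 - 2)/6 = (⅙)*1 = ⅙ ≈ 0.16667)
Z(u) = 2*u (Z(u) = u + u = 2*u)
v(R, h) = (5 + R)/(3*h) (v(R, h) = (R + 5)/(h + 2*h) = (5 + R)/((3*h)) = (5 + R)*(1/(3*h)) = (5 + R)/(3*h))
√((99 + v(G, q(4, -3)))² + 16828) = √((99 + (⅓)*(5 + ⅙)/(-3))² + 16828) = √((99 + (⅓)*(-⅓)*(31/6))² + 16828) = √((99 - 31/54)² + 16828) = √((5315/54)² + 16828) = √(28249225/2916 + 16828) = √(77319673/2916) = √77319673/54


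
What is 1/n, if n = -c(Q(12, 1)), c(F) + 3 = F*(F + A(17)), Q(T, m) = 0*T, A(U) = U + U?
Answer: 1/3 ≈ 0.33333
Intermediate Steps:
A(U) = 2*U
Q(T, m) = 0
c(F) = -3 + F*(34 + F) (c(F) = -3 + F*(F + 2*17) = -3 + F*(F + 34) = -3 + F*(34 + F))
n = 3 (n = -(-3 + 0**2 + 34*0) = -(-3 + 0 + 0) = -1*(-3) = 3)
1/n = 1/3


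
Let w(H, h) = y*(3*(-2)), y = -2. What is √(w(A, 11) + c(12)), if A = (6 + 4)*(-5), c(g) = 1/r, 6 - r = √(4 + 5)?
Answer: √111/3 ≈ 3.5119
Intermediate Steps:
r = 3 (r = 6 - √(4 + 5) = 6 - √9 = 6 - 1*3 = 6 - 3 = 3)
c(g) = ⅓ (c(g) = 1/3 = ⅓)
A = -50 (A = 10*(-5) = -50)
w(H, h) = 12 (w(H, h) = -6*(-2) = -2*(-6) = 12)
√(w(A, 11) + c(12)) = √(12 + ⅓) = √(37/3) = √111/3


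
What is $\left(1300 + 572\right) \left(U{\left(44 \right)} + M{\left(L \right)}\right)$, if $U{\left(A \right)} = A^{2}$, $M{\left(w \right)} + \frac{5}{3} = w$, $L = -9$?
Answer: $3604224$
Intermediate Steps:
$M{\left(w \right)} = - \frac{5}{3} + w$
$\left(1300 + 572\right) \left(U{\left(44 \right)} + M{\left(L \right)}\right) = \left(1300 + 572\right) \left(44^{2} - \frac{32}{3}\right) = 1872 \left(1936 - \frac{32}{3}\right) = 1872 \cdot \frac{5776}{3} = 3604224$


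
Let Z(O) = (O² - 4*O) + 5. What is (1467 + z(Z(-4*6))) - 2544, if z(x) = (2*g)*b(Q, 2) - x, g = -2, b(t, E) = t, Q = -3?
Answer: -1742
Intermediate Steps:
Z(O) = 5 + O² - 4*O
z(x) = 12 - x (z(x) = (2*(-2))*(-3) - x = -4*(-3) - x = 12 - x)
(1467 + z(Z(-4*6))) - 2544 = (1467 + (12 - (5 + (-4*6)² - (-16)*6))) - 2544 = (1467 + (12 - (5 + (-24)² - 4*(-24)))) - 2544 = (1467 + (12 - (5 + 576 + 96))) - 2544 = (1467 + (12 - 1*677)) - 2544 = (1467 + (12 - 677)) - 2544 = (1467 - 665) - 2544 = 802 - 2544 = -1742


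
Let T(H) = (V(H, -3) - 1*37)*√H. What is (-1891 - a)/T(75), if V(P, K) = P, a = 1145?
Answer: -506*√3/95 ≈ -9.2254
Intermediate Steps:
T(H) = √H*(-37 + H) (T(H) = (H - 1*37)*√H = (H - 37)*√H = (-37 + H)*√H = √H*(-37 + H))
(-1891 - a)/T(75) = (-1891 - 1*1145)/((√75*(-37 + 75))) = (-1891 - 1145)/(((5*√3)*38)) = -3036*√3/570 = -506*√3/95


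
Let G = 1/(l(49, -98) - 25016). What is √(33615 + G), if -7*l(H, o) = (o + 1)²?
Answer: 16*√4470794921553/184521 ≈ 183.34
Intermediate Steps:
l(H, o) = -(1 + o)²/7 (l(H, o) = -(o + 1)²/7 = -(1 + o)²/7)
G = -7/184521 (G = 1/(-(1 - 98)²/7 - 25016) = 1/(-⅐*(-97)² - 25016) = 1/(-⅐*9409 - 25016) = 1/(-9409/7 - 25016) = 1/(-184521/7) = -7/184521 ≈ -3.7936e-5)
√(33615 + G) = √(33615 - 7/184521) = √(6202673408/184521) = 16*√4470794921553/184521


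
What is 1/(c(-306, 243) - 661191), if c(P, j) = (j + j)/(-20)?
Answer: -10/6612153 ≈ -1.5124e-6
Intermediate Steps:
c(P, j) = -j/10 (c(P, j) = (2*j)*(-1/20) = -j/10)
1/(c(-306, 243) - 661191) = 1/(-⅒*243 - 661191) = 1/(-243/10 - 661191) = 1/(-6612153/10) = -10/6612153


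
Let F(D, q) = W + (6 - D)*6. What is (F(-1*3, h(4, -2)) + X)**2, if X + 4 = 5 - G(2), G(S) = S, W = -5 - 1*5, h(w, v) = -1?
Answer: 1849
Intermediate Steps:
W = -10 (W = -5 - 5 = -10)
X = -1 (X = -4 + (5 - 1*2) = -4 + (5 - 2) = -4 + 3 = -1)
F(D, q) = 26 - 6*D (F(D, q) = -10 + (6 - D)*6 = -10 + (36 - 6*D) = 26 - 6*D)
(F(-1*3, h(4, -2)) + X)**2 = ((26 - (-6)*3) - 1)**2 = ((26 - 6*(-3)) - 1)**2 = ((26 + 18) - 1)**2 = (44 - 1)**2 = 43**2 = 1849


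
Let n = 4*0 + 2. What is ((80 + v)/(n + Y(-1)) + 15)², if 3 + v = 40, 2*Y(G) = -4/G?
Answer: 31329/16 ≈ 1958.1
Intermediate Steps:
Y(G) = -2/G (Y(G) = (-4/G)/2 = -2/G)
v = 37 (v = -3 + 40 = 37)
n = 2 (n = 0 + 2 = 2)
((80 + v)/(n + Y(-1)) + 15)² = ((80 + 37)/(2 - 2/(-1)) + 15)² = (117/(2 - 2*(-1)) + 15)² = (117/(2 + 2) + 15)² = (117/4 + 15)² = (177/4)² = 31329/16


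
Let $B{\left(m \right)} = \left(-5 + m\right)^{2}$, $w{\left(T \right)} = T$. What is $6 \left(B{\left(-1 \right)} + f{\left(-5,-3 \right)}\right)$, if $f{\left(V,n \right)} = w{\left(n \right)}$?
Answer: $198$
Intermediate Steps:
$f{\left(V,n \right)} = n$
$6 \left(B{\left(-1 \right)} + f{\left(-5,-3 \right)}\right) = 6 \left(\left(-5 - 1\right)^{2} - 3\right) = 6 \left(\left(-6\right)^{2} - 3\right) = 6 \left(36 - 3\right) = 6 \cdot 33 = 198$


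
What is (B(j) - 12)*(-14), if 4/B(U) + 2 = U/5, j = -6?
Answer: 371/2 ≈ 185.50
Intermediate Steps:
B(U) = 4/(-2 + U/5)
(B(j) - 12)*(-14) = (20/(-10 - 6) - 12)*(-14) = (20/(-16) - 12)*(-14) = (20*(-1/16) - 12)*(-14) = (-5/4 - 12)*(-14) = -53/4*(-14) = 371/2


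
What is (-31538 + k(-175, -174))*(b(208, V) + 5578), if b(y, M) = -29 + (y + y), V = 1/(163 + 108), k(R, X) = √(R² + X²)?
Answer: -188124170 + 5965*√60901 ≈ -1.8665e+8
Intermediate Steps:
V = 1/271 ≈ 0.0036900
b(y, M) = -29 + 2*y
(-31538 + k(-175, -174))*(b(208, V) + 5578) = (-31538 + √((-175)² + (-174)²))*((-29 + 2*208) + 5578) = (-31538 + √(30625 + 30276))*((-29 + 416) + 5578) = (-31538 + √60901)*(387 + 5578) = (-31538 + √60901)*5965 = -188124170 + 5965*√60901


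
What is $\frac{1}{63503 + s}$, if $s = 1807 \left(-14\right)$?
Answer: $\frac{1}{38205} \approx 2.6175 \cdot 10^{-5}$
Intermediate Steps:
$s = -25298$
$\frac{1}{63503 + s} = \frac{1}{63503 - 25298} = \frac{1}{38205}$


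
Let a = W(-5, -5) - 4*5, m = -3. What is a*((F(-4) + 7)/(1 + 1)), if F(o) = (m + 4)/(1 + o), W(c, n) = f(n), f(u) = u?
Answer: -250/3 ≈ -83.333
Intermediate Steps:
W(c, n) = n
a = -25 (a = -5 - 4*5 = -5 - 20 = -25)
F(o) = 1/(1 + o) (F(o) = (-3 + 4)/(1 + o) = 1/(1 + o))
a*((F(-4) + 7)/(1 + 1)) = -25*(1/(1 - 4) + 7)/(1 + 1) = -25*(1/(-3) + 7)/2 = -25*(-⅓ + 7)/2 = -500/(3*2) = -25*10/3 = -250/3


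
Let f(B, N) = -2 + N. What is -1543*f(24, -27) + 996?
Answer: 45743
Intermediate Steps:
-1543*f(24, -27) + 996 = -1543*(-2 - 27) + 996 = -1543*(-29) + 996 = 44747 + 996 = 45743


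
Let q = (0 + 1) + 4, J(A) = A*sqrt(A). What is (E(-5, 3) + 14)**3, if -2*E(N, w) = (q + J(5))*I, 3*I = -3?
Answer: 6039 + 2120*sqrt(5) ≈ 10779.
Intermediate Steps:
J(A) = A**(3/2)
I = -1 (I = (1/3)*(-3) = -1)
q = 5 (q = 1 + 4 = 5)
E(N, w) = 5/2 + 5*sqrt(5)/2 (E(N, w) = -(5 + 5**(3/2))*(-1)/2 = -(5 + 5*sqrt(5))*(-1)/2 = -(-5 - 5*sqrt(5))/2 = 5/2 + 5*sqrt(5)/2)
(E(-5, 3) + 14)**3 = ((5/2 + 5*sqrt(5)/2) + 14)**3 = (33/2 + 5*sqrt(5)/2)**3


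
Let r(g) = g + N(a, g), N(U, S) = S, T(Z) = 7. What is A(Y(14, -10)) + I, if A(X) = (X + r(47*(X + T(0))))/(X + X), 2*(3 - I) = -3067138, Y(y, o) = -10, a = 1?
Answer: 7667933/5 ≈ 1.5336e+6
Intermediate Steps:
I = 1533572 (I = 3 - 1/2*(-3067138) = 3 + 1533569 = 1533572)
r(g) = 2*g (r(g) = g + g = 2*g)
A(X) = (658 + 95*X)/(2*X) (A(X) = (X + 2*(47*(X + 7)))/(X + X) = (X + 2*(47*(7 + X)))/((2*X)) = (X + 2*(329 + 47*X))*(1/(2*X)) = (X + (658 + 94*X))*(1/(2*X)) = (658 + 95*X)*(1/(2*X)) = (658 + 95*X)/(2*X))
A(Y(14, -10)) + I = (95/2 + 329/(-10)) + 1533572 = (95/2 + 329*(-1/10)) + 1533572 = (95/2 - 329/10) + 1533572 = 73/5 + 1533572 = 7667933/5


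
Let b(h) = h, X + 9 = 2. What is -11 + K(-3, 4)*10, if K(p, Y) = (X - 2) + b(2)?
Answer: -81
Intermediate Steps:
X = -7 (X = -9 + 2 = -7)
K(p, Y) = -7 (K(p, Y) = (-7 - 2) + 2 = -9 + 2 = -7)
-11 + K(-3, 4)*10 = -11 - 7*10 = -11 - 70 = -81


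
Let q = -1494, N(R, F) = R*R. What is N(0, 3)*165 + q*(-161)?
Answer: 240534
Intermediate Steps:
N(R, F) = R²
N(0, 3)*165 + q*(-161) = 0²*165 - 1494*(-161) = 0*165 + 240534 = 0 + 240534 = 240534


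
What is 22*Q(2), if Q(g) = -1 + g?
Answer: 22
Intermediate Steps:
22*Q(2) = 22*(-1 + 2) = 22*1 = 22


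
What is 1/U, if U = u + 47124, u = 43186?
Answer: 1/90310 ≈ 1.1073e-5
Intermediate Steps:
U = 90310 (U = 43186 + 47124 = 90310)
1/U = 1/90310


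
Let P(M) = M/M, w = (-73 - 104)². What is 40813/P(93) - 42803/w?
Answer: 1278587674/31329 ≈ 40812.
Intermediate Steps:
w = 31329 (w = (-177)² = 31329)
P(M) = 1
40813/P(93) - 42803/w = 40813/1 - 42803/31329 = 40813*1 - 42803*1/31329 = 40813 - 42803/31329 = 1278587674/31329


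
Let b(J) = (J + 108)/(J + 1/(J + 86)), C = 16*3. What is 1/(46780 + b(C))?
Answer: 6433/300956644 ≈ 2.1375e-5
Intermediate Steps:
C = 48
b(J) = (108 + J)/(J + 1/(86 + J))
1/(46780 + b(C)) = 1/(46780 + (9288 + 48² + 194*48)/(1 + 48² + 86*48)) = 1/(46780 + (9288 + 2304 + 9312)/(1 + 2304 + 4128)) = 1/(46780 + 20904/6433) = 1/(300956644/6433) = 6433/300956644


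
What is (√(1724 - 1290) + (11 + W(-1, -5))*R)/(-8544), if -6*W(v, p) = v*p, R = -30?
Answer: 305/8544 - √434/8544 ≈ 0.033259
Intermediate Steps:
W(v, p) = -p*v/6 (W(v, p) = -v*p/6 = -p*v/6)
(√(1724 - 1290) + (11 + W(-1, -5))*R)/(-8544) = (√(1724 - 1290) + (11 - ⅙*(-5)*(-1))*(-30))/(-8544) = (√434 + (11 - ⅚)*(-30))*(-1/8544) = (√434 + (61/6)*(-30))*(-1/8544) = (√434 - 305)*(-1/8544) = (-305 + √434)*(-1/8544) = 305/8544 - √434/8544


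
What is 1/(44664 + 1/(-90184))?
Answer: 90184/4027978175 ≈ 2.2389e-5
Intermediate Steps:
1/(44664 + 1/(-90184)) = 1/(44664 - 1/90184) = 1/(4027978175/90184) = 90184/4027978175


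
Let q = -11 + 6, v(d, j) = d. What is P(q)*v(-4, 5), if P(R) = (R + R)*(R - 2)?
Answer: -280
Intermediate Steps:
q = -5
P(R) = 2*R*(-2 + R) (P(R) = (2*R)*(-2 + R) = 2*R*(-2 + R))
P(q)*v(-4, 5) = (2*(-5)*(-2 - 5))*(-4) = (2*(-5)*(-7))*(-4) = 70*(-4) = -280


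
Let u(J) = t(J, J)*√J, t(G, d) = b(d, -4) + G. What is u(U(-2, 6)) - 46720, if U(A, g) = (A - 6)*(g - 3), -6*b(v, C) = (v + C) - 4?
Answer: -46720 - 112*I*√6/3 ≈ -46720.0 - 91.448*I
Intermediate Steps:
b(v, C) = ⅔ - C/6 - v/6 (b(v, C) = -((v + C) - 4)/6 = -((C + v) - 4)/6 = -(-4 + C + v)/6 = ⅔ - C/6 - v/6)
t(G, d) = 4/3 + G - d/6 (t(G, d) = (⅔ - ⅙*(-4) - d/6) + G = (⅔ + ⅔ - d/6) + G = (4/3 - d/6) + G = 4/3 + G - d/6)
U(A, g) = (-6 + A)*(-3 + g)
u(J) = √J*(4/3 + 5*J/6) (u(J) = (4/3 + J - J/6)*√J = (4/3 + 5*J/6)*√J = √J*(4/3 + 5*J/6))
u(U(-2, 6)) - 46720 = √(18 - 6*6 - 3*(-2) - 2*6)*(8 + 5*(18 - 6*6 - 3*(-2) - 2*6))/6 - 46720 = √(18 - 36 + 6 - 12)*(8 + 5*(18 - 36 + 6 - 12))/6 - 46720 = √(-24)*(8 + 5*(-24))/6 - 46720 = (2*I*√6)*(8 - 120)/6 - 46720 = (⅙)*(2*I*√6)*(-112) - 46720 = -112*I*√6/3 - 46720 = -46720 - 112*I*√6/3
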